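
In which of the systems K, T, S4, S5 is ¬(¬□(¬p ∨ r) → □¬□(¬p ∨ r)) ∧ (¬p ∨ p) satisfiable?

K, T, S4

S5-tableau for the formula:
1. ¬(¬□(¬p ∨ r) → □¬□(¬p ∨ r)) ∧ (¬p ∨ p), u
2. ¬(¬□(¬p ∨ r) → □¬□(¬p ∨ r)), u   [∧-rule on 1]
3. ¬p ∨ p, u   [∧-rule on 1]
4. ¬□(¬p ∨ r), u   [¬→-rule on 2]
5. ¬□¬□(¬p ∨ r), u   [¬→-rule on 2]
6. p, u   [∨-rule on 3 (branches; this branch)]
7. ¬(¬p ∨ r), v   [¬□-rule on 4: fresh world v, uRv]
8. p, v   [¬∨-rule on 7]
9. ¬r, v   [¬∨-rule on 7]
10. □(¬p ∨ r), w   [¬□-rule on 5: fresh world w, uRw]
11. ¬p ∨ r, u   [□-rule on 10 via wRu]
12. ¬p ∨ r, v   [□-rule on 10 via wRv]
13. ¬p ∨ r, w   [□-rule on 10 via wRw]
14. r, u   [∨-rule on 11 (branches; this branch)]
15. r, v   [∨-rule on 12 (branches; this branch)]
Accessibility: uRu, uRv, uRw, vRu, vRv, vRw, wRu, wRv, wRw
Branch closes: r and ¬r both at v.
Every branch closes (one shown): unsatisfiable in S5.
S4-tableau for the formula:
1. ¬(¬□(¬p ∨ r) → □¬□(¬p ∨ r)) ∧ (¬p ∨ p), u
2. ¬(¬□(¬p ∨ r) → □¬□(¬p ∨ r)), u   [∧-rule on 1]
3. ¬p ∨ p, u   [∧-rule on 1]
4. ¬□(¬p ∨ r), u   [¬→-rule on 2]
5. ¬□¬□(¬p ∨ r), u   [¬→-rule on 2]
6. p, u   [∨-rule on 3 (branches; this branch)]
7. ¬(¬p ∨ r), v   [¬□-rule on 4: fresh world v, uRv]
8. p, v   [¬∨-rule on 7]
9. ¬r, v   [¬∨-rule on 7]
10. □(¬p ∨ r), w   [¬□-rule on 5: fresh world w, uRw]
11. ¬p ∨ r, w   [□-rule on 10 via wRw]
12. r, w   [∨-rule on 11 (branches; this branch)]
Accessibility: uRu, uRv, uRw, vRv, wRw
Complete open branch: satisfiable in S4, hence also in K, T (this S4-model is also a K-model and a T-model).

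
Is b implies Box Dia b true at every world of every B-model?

Tableau for the negation not (b implies Box Dia b):
1. not (b implies Box Dia b), u
2. b, u   [neg-implies-rule on 1]
3. not Box Dia b, u   [neg-implies-rule on 1]
4. not Dia b, v   [neg-Box-rule on 3: fresh world v, uRv]
5. not b, u   [neg-Dia-rule on 4 via vRu]
Accessibility: uRu, uRv, vRu, vRv
Branch closes: b and not b both at u.
All branches of the negation close; one closing branch shown above.

Valid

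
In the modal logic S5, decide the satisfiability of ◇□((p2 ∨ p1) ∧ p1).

1. ◇□((p2 ∨ p1) ∧ p1), u
2. □((p2 ∨ p1) ∧ p1), v
3. (p2 ∨ p1) ∧ p1, u
4. p2 ∨ p1, u
5. p1, u
6. (p2 ∨ p1) ∧ p1, v
7. p2 ∨ p1, v
8. p1, v
Accessibility: uRu, uRv, vRu, vRv

Satisfiable (open branch found)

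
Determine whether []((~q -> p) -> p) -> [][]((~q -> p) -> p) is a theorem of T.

Tableau for the negation ~([]((~q -> p) -> p) -> [][]((~q -> p) -> p)):
1. ~([]((~q -> p) -> p) -> [][]((~q -> p) -> p)), w0
2. []((~q -> p) -> p), w0   [~->-rule on 1]
3. ~[][]((~q -> p) -> p), w0   [~->-rule on 1]
4. (~q -> p) -> p, w0   [[]-rule on 2 via w0Rw0]
5. p, w0   [->-rule on 4 (branches; this branch)]
6. ~[]((~q -> p) -> p), w1   [~[]-rule on 3: fresh world w1, w0Rw1]
7. (~q -> p) -> p, w1   [[]-rule on 2 via w0Rw1]
8. p, w1   [->-rule on 7 (branches; this branch)]
9. ~((~q -> p) -> p), w2   [~[]-rule on 6: fresh world w2, w1Rw2]
10. ~q -> p, w2   [~->-rule on 9]
11. ~p, w2   [~->-rule on 9]
12. q, w2   [->-rule on 10 (branches; this branch)]
Accessibility: w0Rw0, w0Rw1, w1Rw1, w1Rw2, w2Rw2
The negation has an open branch (countermodel exists).

Not valid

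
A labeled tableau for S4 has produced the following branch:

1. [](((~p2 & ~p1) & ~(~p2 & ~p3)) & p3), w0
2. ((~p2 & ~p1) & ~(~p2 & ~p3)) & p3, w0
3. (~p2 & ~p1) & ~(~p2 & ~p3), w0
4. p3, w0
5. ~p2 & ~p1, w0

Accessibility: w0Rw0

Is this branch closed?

No world carries both an atom and its negation.

Not closed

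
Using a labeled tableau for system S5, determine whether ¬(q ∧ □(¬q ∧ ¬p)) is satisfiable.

Satisfiable

1. ¬(q ∧ □(¬q ∧ ¬p)), 0
2. ¬□(¬q ∧ ¬p), 0
3. ¬(¬q ∧ ¬p), 1
4. p, 1
Accessibility: 0R0, 0R1, 1R0, 1R1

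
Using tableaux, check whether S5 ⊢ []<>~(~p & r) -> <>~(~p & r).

Valid in S5

Tableau for the negation ~([]<>~(~p & r) -> <>~(~p & r)):
1. ~([]<>~(~p & r) -> <>~(~p & r)), u
2. []<>~(~p & r), u
3. ~<>~(~p & r), u
4. <>~(~p & r), u
5. ~p & r, u
6. ~p, u
7. r, u
8. ~(~p & r), v
9. <>~(~p & r), v
10. ~p & r, v
11. ~p, v
12. r, v
13. ~r, v
Accessibility: uRu, uRv, vRu, vRv
Branch closes: r and ~r both at v.
Every branch of the negation's tableau closes; the branch above is one of them.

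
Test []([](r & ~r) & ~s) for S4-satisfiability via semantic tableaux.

No, unsatisfiable

1. []([](r & ~r) & ~s), w0
2. [](r & ~r) & ~s, w0
3. [](r & ~r), w0
4. ~s, w0
5. r & ~r, w0
6. r, w0
7. ~r, w0
Accessibility: w0Rw0
Branch closes: r and ~r both at w0.
(One branch shown.) All branches close.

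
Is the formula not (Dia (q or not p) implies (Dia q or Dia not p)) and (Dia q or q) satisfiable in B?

No, unsatisfiable

1. not (Dia (q or not p) implies (Dia q or Dia not p)) and (Dia q or q), u
2. not (Dia (q or not p) implies (Dia q or Dia not p)), u
3. Dia q or q, u
4. Dia (q or not p), u
5. not (Dia q or Dia not p), u
6. not Dia q, u
7. not Dia not p, u
8. not q, u
9. p, u
10. Dia q, u
11. q or not p, v
12. not q, v
13. p, v
14. not p, v
Accessibility: uRu, uRv, vRu, vRv
Branch closes: p and not p both at v.
All branches of the tableau close; one closing branch shown above.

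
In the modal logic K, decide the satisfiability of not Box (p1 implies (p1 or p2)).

Unsatisfiable

1. not Box (p1 implies (p1 or p2)), w0
2. not (p1 implies (p1 or p2)), w1
3. p1, w1
4. not (p1 or p2), w1
5. not p1, w1
6. not p2, w1
Accessibility: w0Rw1
Branch closes: p1 and not p1 both at w1.
All branches of the tableau close; one closing branch shown above.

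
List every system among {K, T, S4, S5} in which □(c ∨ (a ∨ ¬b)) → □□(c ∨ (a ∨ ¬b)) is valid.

S4-tableau for the negation ¬(□(c ∨ (a ∨ ¬b)) → □□(c ∨ (a ∨ ¬b))):
1. ¬(□(c ∨ (a ∨ ¬b)) → □□(c ∨ (a ∨ ¬b))), u
2. □(c ∨ (a ∨ ¬b)), u
3. ¬□□(c ∨ (a ∨ ¬b)), u
4. c ∨ (a ∨ ¬b), u
5. a ∨ ¬b, u
6. ¬b, u
7. ¬□(c ∨ (a ∨ ¬b)), v
8. c ∨ (a ∨ ¬b), v
9. a ∨ ¬b, v
10. ¬b, v
11. ¬(c ∨ (a ∨ ¬b)), w
12. ¬c, w
13. ¬(a ∨ ¬b), w
14. ¬a, w
15. b, w
16. c ∨ (a ∨ ¬b), w
17. a ∨ ¬b, w
18. ¬b, w
Accessibility: uRu, uRv, uRw, vRv, vRw, wRw
Branch closes: b and ¬b both at w.
Every branch closes (one shown): valid in S4, hence also in S5 (every theorem of S4 is a theorem of S5).
T-tableau for the negation ¬(□(c ∨ (a ∨ ¬b)) → □□(c ∨ (a ∨ ¬b))):
1. ¬(□(c ∨ (a ∨ ¬b)) → □□(c ∨ (a ∨ ¬b))), u
2. □(c ∨ (a ∨ ¬b)), u
3. ¬□□(c ∨ (a ∨ ¬b)), u
4. c ∨ (a ∨ ¬b), u
5. a ∨ ¬b, u
6. ¬b, u
7. ¬□(c ∨ (a ∨ ¬b)), v
8. c ∨ (a ∨ ¬b), v
9. a ∨ ¬b, v
10. ¬b, v
11. ¬(c ∨ (a ∨ ¬b)), w
12. ¬c, w
13. ¬(a ∨ ¬b), w
14. ¬a, w
15. b, w
Accessibility: uRu, uRv, vRv, vRw, wRw
Complete open branch: countermodel on a T-frame, so not valid in T, nor in K (the same frame is also a K-frame).

S4, S5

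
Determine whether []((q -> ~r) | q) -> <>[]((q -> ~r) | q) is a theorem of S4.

Tableau for the negation ~([]((q -> ~r) | q) -> <>[]((q -> ~r) | q)):
1. ~([]((q -> ~r) | q) -> <>[]((q -> ~r) | q)), w0
2. []((q -> ~r) | q), w0
3. ~<>[]((q -> ~r) | q), w0
4. (q -> ~r) | q, w0
5. ~[]((q -> ~r) | q), w0
6. q -> ~r, w0
7. ~r, w0
8. ~((q -> ~r) | q), w1
9. ~(q -> ~r), w1
10. ~q, w1
11. q, w1
12. r, w1
Accessibility: w0Rw0, w0Rw1, w1Rw1
Branch closes: q and ~q both at w1.
Every branch of the negation's tableau closes; the branch above is one of them.

Valid in S4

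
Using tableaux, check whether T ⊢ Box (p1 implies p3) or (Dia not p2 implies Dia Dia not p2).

Tableau for the negation not (Box (p1 implies p3) or (Dia not p2 implies Dia Dia not p2)):
1. not (Box (p1 implies p3) or (Dia not p2 implies Dia Dia not p2)), u
2. not Box (p1 implies p3), u   [neg-or-rule on 1]
3. not (Dia not p2 implies Dia Dia not p2), u   [neg-or-rule on 1]
4. Dia not p2, u   [neg-implies-rule on 3]
5. not Dia Dia not p2, u   [neg-implies-rule on 3]
6. not Dia not p2, u   [neg-Dia-rule on 5 via uRu]
7. p2, u   [neg-Dia-rule on 6 via uRu]
8. not (p1 implies p3), v   [neg-Box-rule on 2: fresh world v, uRv]
9. p1, v   [neg-implies-rule on 8]
10. not p3, v   [neg-implies-rule on 8]
11. not Dia not p2, v   [neg-Dia-rule on 5 via uRv]
12. p2, v   [neg-Dia-rule on 6 via uRv]
13. not p2, w   [Dia-rule on 4: fresh world w, uRw]
14. not Dia not p2, w   [neg-Dia-rule on 5 via uRw]
15. p2, w   [neg-Dia-rule on 6 via uRw]
Accessibility: uRu, uRv, uRw, vRv, wRw
Branch closes: p2 and not p2 both at w.
Every branch of the negation's tableau closes; the branch above is one of them.

Valid in T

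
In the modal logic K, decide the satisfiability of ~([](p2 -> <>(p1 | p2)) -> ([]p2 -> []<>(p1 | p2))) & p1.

Unsatisfiable

1. ~([](p2 -> <>(p1 | p2)) -> ([]p2 -> []<>(p1 | p2))) & p1, u
2. ~([](p2 -> <>(p1 | p2)) -> ([]p2 -> []<>(p1 | p2))), u
3. p1, u
4. [](p2 -> <>(p1 | p2)), u
5. ~([]p2 -> []<>(p1 | p2)), u
6. []p2, u
7. ~[]<>(p1 | p2), u
8. ~<>(p1 | p2), v
9. p2 -> <>(p1 | p2), v
10. p2, v
11. <>(p1 | p2), v
12. p1 | p2, w
13. ~(p1 | p2), w
14. ~p1, w
15. ~p2, w
16. p2, w
Accessibility: uRv, vRw
Branch closes: p2 and ~p2 both at w.
Every branch closes; the branch above is one of them.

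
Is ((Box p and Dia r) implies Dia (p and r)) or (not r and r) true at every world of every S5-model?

Valid in S5

Tableau for the negation not (((Box p and Dia r) implies Dia (p and r)) or (not r and r)):
1. not (((Box p and Dia r) implies Dia (p and r)) or (not r and r)), 0
2. not ((Box p and Dia r) implies Dia (p and r)), 0
3. not (not r and r), 0
4. Box p and Dia r, 0
5. not Dia (p and r), 0
6. Box p, 0
7. Dia r, 0
8. not (p and r), 0
9. p, 0
10. not r, 0
11. r, 1
12. not (p and r), 1
13. p, 1
14. not r, 1
Accessibility: 0R0, 0R1, 1R0, 1R1
Branch closes: r and not r both at 1.
Every branch of the negation's tableau closes; the branch above is one of them.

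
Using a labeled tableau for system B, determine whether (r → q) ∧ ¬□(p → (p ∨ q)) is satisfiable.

No, unsatisfiable

1. (r → q) ∧ ¬□(p → (p ∨ q)), w0
2. r → q, w0
3. ¬□(p → (p ∨ q)), w0
4. q, w0
5. ¬(p → (p ∨ q)), w1
6. p, w1
7. ¬(p ∨ q), w1
8. ¬p, w1
9. ¬q, w1
Accessibility: w0Rw0, w0Rw1, w1Rw0, w1Rw1
Branch closes: p and ¬p both at w1.
Every branch closes; the branch above is one of them.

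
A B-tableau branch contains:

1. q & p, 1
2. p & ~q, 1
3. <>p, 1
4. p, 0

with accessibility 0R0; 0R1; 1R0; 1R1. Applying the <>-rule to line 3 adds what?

a fresh world 2 with 1R2, and p at 2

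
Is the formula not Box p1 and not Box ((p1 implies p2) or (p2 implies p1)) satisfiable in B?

1. not Box p1 and not Box ((p1 implies p2) or (p2 implies p1)), u
2. not Box p1, u
3. not Box ((p1 implies p2) or (p2 implies p1)), u
4. not p1, v
5. not ((p1 implies p2) or (p2 implies p1)), w
6. not (p1 implies p2), w
7. not (p2 implies p1), w
8. p1, w
9. not p2, w
10. p2, w
11. not p1, w
Accessibility: uRu, uRv, uRw, vRu, vRv, wRu, wRw
Branch closes: p2 and not p2 both at w.
Every branch closes; the branch above is one of them.

Unsatisfiable (every branch closes)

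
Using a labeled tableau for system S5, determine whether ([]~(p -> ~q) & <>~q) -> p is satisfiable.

Satisfiable

1. ([]~(p -> ~q) & <>~q) -> p, 0
2. p, 0
Accessibility: 0R0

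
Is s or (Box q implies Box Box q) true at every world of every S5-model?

Yes, valid

Tableau for the negation not (s or (Box q implies Box Box q)):
1. not (s or (Box q implies Box Box q)), 0
2. not s, 0
3. not (Box q implies Box Box q), 0
4. Box q, 0
5. not Box Box q, 0
6. q, 0
7. not Box q, 1
8. q, 1
9. not q, 2
10. q, 2
Accessibility: 0R0, 0R1, 0R2, 1R0, 1R1, 1R2, 2R0, 2R1, 2R2
Branch closes: q and not q both at 2.
Every branch of the negation's tableau closes; the branch above is one of them.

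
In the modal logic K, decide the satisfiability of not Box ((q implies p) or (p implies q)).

No, unsatisfiable

1. not Box ((q implies p) or (p implies q)), 0
2. not ((q implies p) or (p implies q)), 1
3. not (q implies p), 1
4. not (p implies q), 1
5. q, 1
6. not p, 1
7. p, 1
8. not q, 1
Accessibility: 0R1
Branch closes: p and not p both at 1.
Every branch closes; the branch above is one of them.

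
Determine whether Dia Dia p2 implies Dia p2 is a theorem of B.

Tableau for the negation not (Dia Dia p2 implies Dia p2):
1. not (Dia Dia p2 implies Dia p2), 0
2. Dia Dia p2, 0
3. not Dia p2, 0
4. not p2, 0
5. Dia p2, 1
6. not p2, 1
7. p2, 2
Accessibility: 0R0, 0R1, 1R0, 1R1, 1R2, 2R1, 2R2
The negation has an open branch (countermodel exists).

Invalid (countermodel exists)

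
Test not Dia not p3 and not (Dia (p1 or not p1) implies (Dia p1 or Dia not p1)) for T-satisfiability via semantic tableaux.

Unsatisfiable

1. not Dia not p3 and not (Dia (p1 or not p1) implies (Dia p1 or Dia not p1)), w0
2. not Dia not p3, w0
3. not (Dia (p1 or not p1) implies (Dia p1 or Dia not p1)), w0
4. Dia (p1 or not p1), w0
5. not (Dia p1 or Dia not p1), w0
6. not Dia p1, w0
7. not Dia not p1, w0
8. p3, w0
9. not p1, w0
10. p1, w0
Accessibility: w0Rw0
Branch closes: p1 and not p1 both at w0.
Every branch closes; the branch above is one of them.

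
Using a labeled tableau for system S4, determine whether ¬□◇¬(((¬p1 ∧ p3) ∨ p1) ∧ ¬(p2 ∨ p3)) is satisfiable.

1. ¬□◇¬(((¬p1 ∧ p3) ∨ p1) ∧ ¬(p2 ∨ p3)), w0
2. ¬◇¬(((¬p1 ∧ p3) ∨ p1) ∧ ¬(p2 ∨ p3)), w1
3. ((¬p1 ∧ p3) ∨ p1) ∧ ¬(p2 ∨ p3), w1
4. (¬p1 ∧ p3) ∨ p1, w1
5. ¬(p2 ∨ p3), w1
6. ¬p2, w1
7. ¬p3, w1
8. p1, w1
Accessibility: w0Rw0, w0Rw1, w1Rw1

Satisfiable (open branch found)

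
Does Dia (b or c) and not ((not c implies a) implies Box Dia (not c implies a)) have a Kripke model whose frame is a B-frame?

Unsatisfiable (every branch closes)

1. Dia (b or c) and not ((not c implies a) implies Box Dia (not c implies a)), w0
2. Dia (b or c), w0
3. not ((not c implies a) implies Box Dia (not c implies a)), w0
4. not c implies a, w0
5. not Box Dia (not c implies a), w0
6. a, w0
7. b or c, w1
8. c, w1
9. not Dia (not c implies a), w2
10. not (not c implies a), w0
11. not c, w0
12. not a, w0
Accessibility: w0Rw0, w0Rw1, w0Rw2, w1Rw0, w1Rw1, w2Rw0, w2Rw2
Branch closes: a and not a both at w0.
(One branch shown.) All branches close.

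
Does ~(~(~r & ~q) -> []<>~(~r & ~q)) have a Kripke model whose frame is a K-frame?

1. ~(~(~r & ~q) -> []<>~(~r & ~q)), w0
2. ~(~r & ~q), w0   [~->-rule on 1]
3. ~[]<>~(~r & ~q), w0   [~->-rule on 1]
4. q, w0   [~&-rule on 2 (branches; this branch)]
5. ~<>~(~r & ~q), w1   [~[]-rule on 3: fresh world w1, w0Rw1]
Accessibility: w0Rw1

Satisfiable (open branch found)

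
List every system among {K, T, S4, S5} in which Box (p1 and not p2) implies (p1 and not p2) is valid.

T, S4, S5

T-tableau for the negation not (Box (p1 and not p2) implies (p1 and not p2)):
1. not (Box (p1 and not p2) implies (p1 and not p2)), 0
2. Box (p1 and not p2), 0
3. not (p1 and not p2), 0
4. p1 and not p2, 0
5. p1, 0
6. not p2, 0
7. p2, 0
Accessibility: 0R0
Branch closes: p2 and not p2 both at 0.
Every branch closes (one shown): valid in T, hence also in S4, S5 (every theorem of T is a theorem of S4 and S5).
K-tableau for the negation not (Box (p1 and not p2) implies (p1 and not p2)):
1. not (Box (p1 and not p2) implies (p1 and not p2)), 0
2. Box (p1 and not p2), 0
3. not (p1 and not p2), 0
4. p2, 0
Complete open branch: countermodel on a K-frame, so not valid in K.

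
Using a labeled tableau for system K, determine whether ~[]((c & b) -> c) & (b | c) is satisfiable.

1. ~[]((c & b) -> c) & (b | c), w0
2. ~[]((c & b) -> c), w0   [&-rule on 1]
3. b | c, w0   [&-rule on 1]
4. c, w0   [|-rule on 3 (branches; this branch)]
5. ~((c & b) -> c), w1   [~[]-rule on 2: fresh world w1, w0Rw1]
6. c & b, w1   [~->-rule on 5]
7. ~c, w1   [~->-rule on 5]
8. c, w1   [&-rule on 6]
9. b, w1   [&-rule on 6]
Accessibility: w0Rw1
Branch closes: c and ~c both at w1.
All branches of the tableau close; one closing branch shown above.

No, unsatisfiable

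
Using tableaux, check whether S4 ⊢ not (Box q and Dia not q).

Valid

Tableau for the negation Box q and Dia not q:
1. Box q and Dia not q, 0
2. Box q, 0
3. Dia not q, 0
4. q, 0
5. not q, 1
6. q, 1
Accessibility: 0R0, 0R1, 1R1
Branch closes: q and not q both at 1.
All branches of the negation close; one closing branch shown above.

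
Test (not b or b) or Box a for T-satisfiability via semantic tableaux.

Yes, satisfiable

1. (not b or b) or Box a, 0
2. Box a, 0
3. a, 0
Accessibility: 0R0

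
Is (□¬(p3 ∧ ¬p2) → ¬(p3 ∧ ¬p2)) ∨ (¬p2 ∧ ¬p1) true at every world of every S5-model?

Tableau for the negation ¬((□¬(p3 ∧ ¬p2) → ¬(p3 ∧ ¬p2)) ∨ (¬p2 ∧ ¬p1)):
1. ¬((□¬(p3 ∧ ¬p2) → ¬(p3 ∧ ¬p2)) ∨ (¬p2 ∧ ¬p1)), 0
2. ¬(□¬(p3 ∧ ¬p2) → ¬(p3 ∧ ¬p2)), 0
3. ¬(¬p2 ∧ ¬p1), 0
4. □¬(p3 ∧ ¬p2), 0
5. p3 ∧ ¬p2, 0
6. p3, 0
7. ¬p2, 0
8. ¬(p3 ∧ ¬p2), 0
9. p1, 0
10. p2, 0
Accessibility: 0R0
Branch closes: p2 and ¬p2 both at 0.
Every branch of the negation's tableau closes; the branch above is one of them.

Valid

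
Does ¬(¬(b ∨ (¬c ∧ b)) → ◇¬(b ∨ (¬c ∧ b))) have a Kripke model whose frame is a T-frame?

1. ¬(¬(b ∨ (¬c ∧ b)) → ◇¬(b ∨ (¬c ∧ b))), w0
2. ¬(b ∨ (¬c ∧ b)), w0   [¬→-rule on 1]
3. ¬◇¬(b ∨ (¬c ∧ b)), w0   [¬→-rule on 1]
4. ¬b, w0   [¬∨-rule on 2]
5. ¬(¬c ∧ b), w0   [¬∨-rule on 2]
6. b ∨ (¬c ∧ b), w0   [¬◇-rule on 3 via w0Rw0]
7. ¬c ∧ b, w0   [∨-rule on 6 (branches; this branch)]
8. ¬c, w0   [∧-rule on 7]
9. b, w0   [∧-rule on 7]
Accessibility: w0Rw0
Branch closes: b and ¬b both at w0.
(One branch shown.) All branches close.

Unsatisfiable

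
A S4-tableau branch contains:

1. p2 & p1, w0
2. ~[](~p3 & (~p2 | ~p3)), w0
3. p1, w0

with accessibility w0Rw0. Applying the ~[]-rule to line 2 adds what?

a fresh world w1 with w0Rw1, and ~(~p3 & (~p2 | ~p3)) at w1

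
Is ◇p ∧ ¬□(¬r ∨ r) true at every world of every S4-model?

Tableau for the negation ¬(◇p ∧ ¬□(¬r ∨ r)):
1. ¬(◇p ∧ ¬□(¬r ∨ r)), 0
2. □(¬r ∨ r), 0
3. ¬r ∨ r, 0
4. r, 0
Accessibility: 0R0
The negation has an open branch (countermodel exists).

Invalid (countermodel exists)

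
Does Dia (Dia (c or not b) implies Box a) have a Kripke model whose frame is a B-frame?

Satisfiable (open branch found)

1. Dia (Dia (c or not b) implies Box a), u
2. Dia (c or not b) implies Box a, v
3. Box a, v
4. a, u
5. a, v
Accessibility: uRu, uRv, vRu, vRv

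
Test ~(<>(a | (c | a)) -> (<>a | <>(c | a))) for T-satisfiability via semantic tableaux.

1. ~(<>(a | (c | a)) -> (<>a | <>(c | a))), w0
2. <>(a | (c | a)), w0
3. ~(<>a | <>(c | a)), w0
4. ~<>a, w0
5. ~<>(c | a), w0
6. ~a, w0
7. ~(c | a), w0
8. ~c, w0
9. a | (c | a), w1
10. ~a, w1
11. ~(c | a), w1
12. ~c, w1
13. c | a, w1
14. a, w1
Accessibility: w0Rw0, w0Rw1, w1Rw1
Branch closes: a and ~a both at w1.
Every branch closes; the branch above is one of them.

No, unsatisfiable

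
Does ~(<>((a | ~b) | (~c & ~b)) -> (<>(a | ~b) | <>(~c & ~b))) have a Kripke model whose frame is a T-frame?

1. ~(<>((a | ~b) | (~c & ~b)) -> (<>(a | ~b) | <>(~c & ~b))), 0
2. <>((a | ~b) | (~c & ~b)), 0
3. ~(<>(a | ~b) | <>(~c & ~b)), 0
4. ~<>(a | ~b), 0
5. ~<>(~c & ~b), 0
6. ~(a | ~b), 0
7. ~a, 0
8. b, 0
9. ~(~c & ~b), 0
10. (a | ~b) | (~c & ~b), 1
11. ~(a | ~b), 1
12. ~a, 1
13. b, 1
14. ~(~c & ~b), 1
15. a | ~b, 1
16. ~b, 1
Accessibility: 0R0, 0R1, 1R1
Branch closes: b and ~b both at 1.
Every branch closes; the branch above is one of them.

Unsatisfiable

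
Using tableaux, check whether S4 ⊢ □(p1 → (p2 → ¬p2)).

Not valid

Tableau for the negation ¬□(p1 → (p2 → ¬p2)):
1. ¬□(p1 → (p2 → ¬p2)), u
2. ¬(p1 → (p2 → ¬p2)), v   [¬□-rule on 1: fresh world v, uRv]
3. p1, v   [¬→-rule on 2]
4. ¬(p2 → ¬p2), v   [¬→-rule on 2]
5. p2, v   [¬→-rule on 4]
Accessibility: uRu, uRv, vRv
The negation has an open branch (countermodel exists).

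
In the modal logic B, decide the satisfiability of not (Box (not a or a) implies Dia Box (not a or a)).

1. not (Box (not a or a) implies Dia Box (not a or a)), u
2. Box (not a or a), u
3. not Dia Box (not a or a), u
4. not a or a, u
5. not Box (not a or a), u
6. a, u
7. not (not a or a), v
8. a, v
9. not a, v
Accessibility: uRu, uRv, vRu, vRv
Branch closes: a and not a both at v.
Every branch closes; the branch above is one of them.

Unsatisfiable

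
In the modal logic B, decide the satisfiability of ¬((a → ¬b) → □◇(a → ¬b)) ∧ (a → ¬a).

No, unsatisfiable

1. ¬((a → ¬b) → □◇(a → ¬b)) ∧ (a → ¬a), u
2. ¬((a → ¬b) → □◇(a → ¬b)), u   [∧-rule on 1]
3. a → ¬a, u   [∧-rule on 1]
4. a → ¬b, u   [¬→-rule on 2]
5. ¬□◇(a → ¬b), u   [¬→-rule on 2]
6. ¬a, u   [→-rule on 3 (branches; this branch)]
7. ¬b, u   [→-rule on 4 (branches; this branch)]
8. ¬◇(a → ¬b), v   [¬□-rule on 5: fresh world v, uRv]
9. ¬(a → ¬b), u   [¬◇-rule on 8 via vRu]
10. a, u   [¬→-rule on 9]
11. b, u   [¬→-rule on 9]
Accessibility: uRu, uRv, vRu, vRv
Branch closes: a and ¬a both at u.
(One branch shown.) All branches close.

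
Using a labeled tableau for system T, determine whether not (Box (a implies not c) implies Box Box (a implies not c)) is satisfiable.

1. not (Box (a implies not c) implies Box Box (a implies not c)), w0
2. Box (a implies not c), w0   [neg-implies-rule on 1]
3. not Box Box (a implies not c), w0   [neg-implies-rule on 1]
4. a implies not c, w0   [Box-rule on 2 via w0Rw0]
5. not c, w0   [implies-rule on 4 (branches; this branch)]
6. not Box (a implies not c), w1   [neg-Box-rule on 3: fresh world w1, w0Rw1]
7. a implies not c, w1   [Box-rule on 2 via w0Rw1]
8. not c, w1   [implies-rule on 7 (branches; this branch)]
9. not (a implies not c), w2   [neg-Box-rule on 6: fresh world w2, w1Rw2]
10. a, w2   [neg-implies-rule on 9]
11. c, w2   [neg-implies-rule on 9]
Accessibility: w0Rw0, w0Rw1, w1Rw1, w1Rw2, w2Rw2

Satisfiable (open branch found)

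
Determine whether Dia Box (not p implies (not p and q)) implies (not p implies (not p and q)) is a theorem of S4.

Tableau for the negation not (Dia Box (not p implies (not p and q)) implies (not p implies (not p and q))):
1. not (Dia Box (not p implies (not p and q)) implies (not p implies (not p and q))), w0
2. Dia Box (not p implies (not p and q)), w0
3. not (not p implies (not p and q)), w0
4. not p, w0
5. not (not p and q), w0
6. not q, w0
7. Box (not p implies (not p and q)), w1
8. not p implies (not p and q), w1
9. not p and q, w1
10. not p, w1
11. q, w1
Accessibility: w0Rw0, w0Rw1, w1Rw1
The negation has an open branch (countermodel exists).

Not valid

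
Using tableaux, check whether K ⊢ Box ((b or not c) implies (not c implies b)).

Tableau for the negation not Box ((b or not c) implies (not c implies b)):
1. not Box ((b or not c) implies (not c implies b)), 0
2. not ((b or not c) implies (not c implies b)), 1
3. b or not c, 1
4. not (not c implies b), 1
5. not c, 1
6. not b, 1
Accessibility: 0R1
The negation has an open branch (countermodel exists).

No, not valid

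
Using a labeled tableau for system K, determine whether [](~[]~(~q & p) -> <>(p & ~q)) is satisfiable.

Satisfiable (open branch found)

1. [](~[]~(~q & p) -> <>(p & ~q)), w0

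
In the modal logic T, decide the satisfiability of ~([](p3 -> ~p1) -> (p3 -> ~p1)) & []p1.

1. ~([](p3 -> ~p1) -> (p3 -> ~p1)) & []p1, 0
2. ~([](p3 -> ~p1) -> (p3 -> ~p1)), 0
3. []p1, 0
4. [](p3 -> ~p1), 0
5. ~(p3 -> ~p1), 0
6. p3, 0
7. p1, 0
8. p3 -> ~p1, 0
9. ~p1, 0
Accessibility: 0R0
Branch closes: p1 and ~p1 both at 0.
Every branch closes; the branch above is one of them.

Unsatisfiable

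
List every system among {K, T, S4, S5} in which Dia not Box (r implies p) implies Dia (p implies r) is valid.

S4, S5

T-tableau for the negation not (Dia not Box (r implies p) implies Dia (p implies r)):
1. not (Dia not Box (r implies p) implies Dia (p implies r)), 0
2. Dia not Box (r implies p), 0   [neg-implies-rule on 1]
3. not Dia (p implies r), 0   [neg-implies-rule on 1]
4. not (p implies r), 0   [neg-Dia-rule on 3 via 0R0]
5. p, 0   [neg-implies-rule on 4]
6. not r, 0   [neg-implies-rule on 4]
7. not Box (r implies p), 1   [Dia-rule on 2: fresh world 1, 0R1]
8. not (p implies r), 1   [neg-Dia-rule on 3 via 0R1]
9. p, 1   [neg-implies-rule on 8]
10. not r, 1   [neg-implies-rule on 8]
11. not (r implies p), 2   [neg-Box-rule on 7: fresh world 2, 1R2]
12. r, 2   [neg-implies-rule on 11]
13. not p, 2   [neg-implies-rule on 11]
Accessibility: 0R0, 0R1, 1R1, 1R2, 2R2
Complete open branch: countermodel on a T-frame, so not valid in T, nor in K (the same frame is also a K-frame).
S4-tableau for the negation not (Dia not Box (r implies p) implies Dia (p implies r)):
1. not (Dia not Box (r implies p) implies Dia (p implies r)), 0
2. Dia not Box (r implies p), 0   [neg-implies-rule on 1]
3. not Dia (p implies r), 0   [neg-implies-rule on 1]
4. not (p implies r), 0   [neg-Dia-rule on 3 via 0R0]
5. p, 0   [neg-implies-rule on 4]
6. not r, 0   [neg-implies-rule on 4]
7. not Box (r implies p), 1   [Dia-rule on 2: fresh world 1, 0R1]
8. not (p implies r), 1   [neg-Dia-rule on 3 via 0R1]
9. p, 1   [neg-implies-rule on 8]
10. not r, 1   [neg-implies-rule on 8]
11. not (r implies p), 2   [neg-Box-rule on 7: fresh world 2, 1R2]
12. r, 2   [neg-implies-rule on 11]
13. not p, 2   [neg-implies-rule on 11]
14. not (p implies r), 2   [neg-Dia-rule on 3 via 0R2]
15. p, 2   [neg-implies-rule on 14]
16. not r, 2   [neg-implies-rule on 14]
Accessibility: 0R0, 0R1, 0R2, 1R1, 1R2, 2R2
Branch closes: p and not p both at 2.
Every branch closes (one shown): valid in S4, hence also in S5 (every theorem of S4 is a theorem of S5).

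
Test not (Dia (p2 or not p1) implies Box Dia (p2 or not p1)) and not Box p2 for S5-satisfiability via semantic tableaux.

1. not (Dia (p2 or not p1) implies Box Dia (p2 or not p1)) and not Box p2, 0
2. not (Dia (p2 or not p1) implies Box Dia (p2 or not p1)), 0
3. not Box p2, 0
4. Dia (p2 or not p1), 0
5. not Box Dia (p2 or not p1), 0
6. not p2, 1
7. p2 or not p1, 2
8. not p1, 2
9. not Dia (p2 or not p1), 3
10. not (p2 or not p1), 0
11. not p2, 0
12. p1, 0
13. not (p2 or not p1), 1
14. p1, 1
15. not (p2 or not p1), 2
16. not p2, 2
17. p1, 2
Accessibility: 0R0, 0R1, 0R2, 0R3, 1R0, 1R1, 1R2, 1R3, 2R0, 2R1, 2R2, 2R3, 3R0, 3R1, 3R2, 3R3
Branch closes: p1 and not p1 both at 2.
(One branch shown.) All branches close.

Unsatisfiable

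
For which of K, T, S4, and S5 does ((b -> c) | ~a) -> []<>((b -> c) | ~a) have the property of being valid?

S4-tableau for the negation ~(((b -> c) | ~a) -> []<>((b -> c) | ~a)):
1. ~(((b -> c) | ~a) -> []<>((b -> c) | ~a)), w0
2. (b -> c) | ~a, w0
3. ~[]<>((b -> c) | ~a), w0
4. ~a, w0
5. ~<>((b -> c) | ~a), w1
6. ~((b -> c) | ~a), w1
7. ~(b -> c), w1
8. a, w1
9. b, w1
10. ~c, w1
Accessibility: w0Rw0, w0Rw1, w1Rw1
Complete open branch: countermodel on an S4-frame, so not valid in S4, nor in K, T (the same frame is also a K-frame and a T-frame).
S5-tableau for the negation ~(((b -> c) | ~a) -> []<>((b -> c) | ~a)):
1. ~(((b -> c) | ~a) -> []<>((b -> c) | ~a)), w0
2. (b -> c) | ~a, w0
3. ~[]<>((b -> c) | ~a), w0
4. b -> c, w0
5. c, w0
6. ~<>((b -> c) | ~a), w1
7. ~((b -> c) | ~a), w0
8. ~(b -> c), w0
9. a, w0
10. b, w0
11. ~c, w0
Accessibility: w0Rw0, w0Rw1, w1Rw0, w1Rw1
Branch closes: c and ~c both at w0.
Every branch closes (one shown): valid in S5.

S5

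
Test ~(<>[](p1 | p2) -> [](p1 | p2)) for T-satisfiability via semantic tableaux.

1. ~(<>[](p1 | p2) -> [](p1 | p2)), 0
2. <>[](p1 | p2), 0
3. ~[](p1 | p2), 0
4. [](p1 | p2), 1
5. p1 | p2, 1
6. p2, 1
7. ~(p1 | p2), 2
8. ~p1, 2
9. ~p2, 2
Accessibility: 0R0, 0R1, 0R2, 1R1, 2R2

Satisfiable (open branch found)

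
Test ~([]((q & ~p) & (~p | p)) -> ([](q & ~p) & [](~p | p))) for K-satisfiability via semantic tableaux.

Unsatisfiable (every branch closes)

1. ~([]((q & ~p) & (~p | p)) -> ([](q & ~p) & [](~p | p))), 0
2. []((q & ~p) & (~p | p)), 0   [~->-rule on 1]
3. ~([](q & ~p) & [](~p | p)), 0   [~->-rule on 1]
4. ~[](q & ~p), 0   [~&-rule on 3 (branches; this branch)]
5. ~(q & ~p), 1   [~[]-rule on 4: fresh world 1, 0R1]
6. (q & ~p) & (~p | p), 1   [[]-rule on 2 via 0R1]
7. q & ~p, 1   [&-rule on 6]
8. ~p | p, 1   [&-rule on 6]
9. q, 1   [&-rule on 7]
10. ~p, 1   [&-rule on 7]
11. p, 1   [~&-rule on 5 (branches; this branch)]
Accessibility: 0R1
Branch closes: p and ~p both at 1.
All branches of the tableau close; one closing branch shown above.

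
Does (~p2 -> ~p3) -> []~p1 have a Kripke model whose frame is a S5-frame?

1. (~p2 -> ~p3) -> []~p1, w0
2. []~p1, w0   [->-rule on 1 (branches; this branch)]
3. ~p1, w0   [[]-rule on 2 via w0Rw0]
Accessibility: w0Rw0

Yes, satisfiable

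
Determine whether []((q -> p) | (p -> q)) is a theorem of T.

Valid

Tableau for the negation ~[]((q -> p) | (p -> q)):
1. ~[]((q -> p) | (p -> q)), 0
2. ~((q -> p) | (p -> q)), 1
3. ~(q -> p), 1
4. ~(p -> q), 1
5. q, 1
6. ~p, 1
7. p, 1
8. ~q, 1
Accessibility: 0R0, 0R1, 1R1
Branch closes: p and ~p both at 1.
Every branch of the negation's tableau closes; the branch above is one of them.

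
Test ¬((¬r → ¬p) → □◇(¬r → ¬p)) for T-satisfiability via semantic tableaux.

Satisfiable

1. ¬((¬r → ¬p) → □◇(¬r → ¬p)), u
2. ¬r → ¬p, u
3. ¬□◇(¬r → ¬p), u
4. ¬p, u
5. ¬◇(¬r → ¬p), v
6. ¬(¬r → ¬p), v
7. ¬r, v
8. p, v
Accessibility: uRu, uRv, vRv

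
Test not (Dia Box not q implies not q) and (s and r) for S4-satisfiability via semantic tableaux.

Satisfiable

1. not (Dia Box not q implies not q) and (s and r), w0
2. not (Dia Box not q implies not q), w0
3. s and r, w0
4. Dia Box not q, w0
5. q, w0
6. s, w0
7. r, w0
8. Box not q, w1
9. not q, w1
Accessibility: w0Rw0, w0Rw1, w1Rw1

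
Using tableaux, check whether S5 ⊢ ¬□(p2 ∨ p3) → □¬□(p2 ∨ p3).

Tableau for the negation ¬(¬□(p2 ∨ p3) → □¬□(p2 ∨ p3)):
1. ¬(¬□(p2 ∨ p3) → □¬□(p2 ∨ p3)), w0
2. ¬□(p2 ∨ p3), w0
3. ¬□¬□(p2 ∨ p3), w0
4. ¬(p2 ∨ p3), w1
5. ¬p2, w1
6. ¬p3, w1
7. □(p2 ∨ p3), w2
8. p2 ∨ p3, w0
9. p2 ∨ p3, w1
10. p2 ∨ p3, w2
11. p3, w0
12. p3, w1
Accessibility: w0Rw0, w0Rw1, w0Rw2, w1Rw0, w1Rw1, w1Rw2, w2Rw0, w2Rw1, w2Rw2
Branch closes: p3 and ¬p3 both at w1.
All branches of the negation close; one closing branch shown above.

Valid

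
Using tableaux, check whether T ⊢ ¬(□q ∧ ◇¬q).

Tableau for the negation □q ∧ ◇¬q:
1. □q ∧ ◇¬q, 0
2. □q, 0
3. ◇¬q, 0
4. q, 0
5. ¬q, 1
6. q, 1
Accessibility: 0R0, 0R1, 1R1
Branch closes: q and ¬q both at 1.
All branches of the negation close; one closing branch shown above.

Valid in T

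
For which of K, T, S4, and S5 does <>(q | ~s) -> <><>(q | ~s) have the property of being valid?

T, S4, S5

K-tableau for the negation ~(<>(q | ~s) -> <><>(q | ~s)):
1. ~(<>(q | ~s) -> <><>(q | ~s)), w0
2. <>(q | ~s), w0   [~->-rule on 1]
3. ~<><>(q | ~s), w0   [~->-rule on 1]
4. q | ~s, w1   [<>-rule on 2: fresh world w1, w0Rw1]
5. ~<>(q | ~s), w1   [~<>-rule on 3 via w0Rw1]
6. ~s, w1   [|-rule on 4 (branches; this branch)]
Accessibility: w0Rw1
Complete open branch: countermodel on a K-frame, so not valid in K.
T-tableau for the negation ~(<>(q | ~s) -> <><>(q | ~s)):
1. ~(<>(q | ~s) -> <><>(q | ~s)), w0
2. <>(q | ~s), w0   [~->-rule on 1]
3. ~<><>(q | ~s), w0   [~->-rule on 1]
4. ~<>(q | ~s), w0   [~<>-rule on 3 via w0Rw0]
5. ~(q | ~s), w0   [~<>-rule on 4 via w0Rw0]
6. ~q, w0   [~|-rule on 5]
7. s, w0   [~|-rule on 5]
8. q | ~s, w1   [<>-rule on 2: fresh world w1, w0Rw1]
9. ~<>(q | ~s), w1   [~<>-rule on 3 via w0Rw1]
10. ~(q | ~s), w1   [~<>-rule on 4 via w0Rw1]
11. ~q, w1   [~|-rule on 10]
12. s, w1   [~|-rule on 10]
13. ~s, w1   [|-rule on 8 (branches; this branch)]
Accessibility: w0Rw0, w0Rw1, w1Rw1
Branch closes: s and ~s both at w1.
Every branch closes (one shown): valid in T, hence also in S4, S5 (every theorem of T is a theorem of S4 and S5).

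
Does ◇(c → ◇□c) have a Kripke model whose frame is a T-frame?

Satisfiable

1. ◇(c → ◇□c), u
2. c → ◇□c, v
3. ◇□c, v
4. □c, w
5. c, w
Accessibility: uRu, uRv, vRv, vRw, wRw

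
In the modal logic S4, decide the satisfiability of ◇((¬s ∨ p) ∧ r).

1. ◇((¬s ∨ p) ∧ r), w0
2. (¬s ∨ p) ∧ r, w1   [◇-rule on 1: fresh world w1, w0Rw1]
3. ¬s ∨ p, w1   [∧-rule on 2]
4. r, w1   [∧-rule on 2]
5. p, w1   [∨-rule on 3 (branches; this branch)]
Accessibility: w0Rw0, w0Rw1, w1Rw1

Satisfiable (open branch found)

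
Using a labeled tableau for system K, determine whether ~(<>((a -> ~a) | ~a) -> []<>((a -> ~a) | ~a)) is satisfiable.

1. ~(<>((a -> ~a) | ~a) -> []<>((a -> ~a) | ~a)), w0
2. <>((a -> ~a) | ~a), w0
3. ~[]<>((a -> ~a) | ~a), w0
4. (a -> ~a) | ~a, w1
5. ~a, w1
6. ~<>((a -> ~a) | ~a), w2
Accessibility: w0Rw1, w0Rw2

Satisfiable (open branch found)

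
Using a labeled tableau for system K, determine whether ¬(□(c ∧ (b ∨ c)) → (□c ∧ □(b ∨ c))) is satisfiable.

No, unsatisfiable

1. ¬(□(c ∧ (b ∨ c)) → (□c ∧ □(b ∨ c))), 0
2. □(c ∧ (b ∨ c)), 0
3. ¬(□c ∧ □(b ∨ c)), 0
4. ¬□(b ∨ c), 0
5. ¬(b ∨ c), 1
6. ¬b, 1
7. ¬c, 1
8. c ∧ (b ∨ c), 1
9. c, 1
10. b ∨ c, 1
Accessibility: 0R1
Branch closes: c and ¬c both at 1.
Every branch closes; the branch above is one of them.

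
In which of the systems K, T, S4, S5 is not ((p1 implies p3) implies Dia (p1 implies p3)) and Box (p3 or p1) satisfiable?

K

T-tableau for the formula:
1. not ((p1 implies p3) implies Dia (p1 implies p3)) and Box (p3 or p1), 0
2. not ((p1 implies p3) implies Dia (p1 implies p3)), 0
3. Box (p3 or p1), 0
4. p1 implies p3, 0
5. not Dia (p1 implies p3), 0
6. p3 or p1, 0
7. not (p1 implies p3), 0
8. p1, 0
9. not p3, 0
10. p3, 0
Accessibility: 0R0
Branch closes: p3 and not p3 both at 0.
Every branch closes (one shown): unsatisfiable in T, hence also in S4, S5 (every S4/S5-frame is a T-frame).
K-tableau for the formula:
1. not ((p1 implies p3) implies Dia (p1 implies p3)) and Box (p3 or p1), 0
2. not ((p1 implies p3) implies Dia (p1 implies p3)), 0
3. Box (p3 or p1), 0
4. p1 implies p3, 0
5. not Dia (p1 implies p3), 0
6. p3, 0
Complete open branch: satisfiable in K.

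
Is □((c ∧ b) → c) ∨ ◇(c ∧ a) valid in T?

Yes, valid

Tableau for the negation ¬(□((c ∧ b) → c) ∨ ◇(c ∧ a)):
1. ¬(□((c ∧ b) → c) ∨ ◇(c ∧ a)), w0
2. ¬□((c ∧ b) → c), w0
3. ¬◇(c ∧ a), w0
4. ¬(c ∧ a), w0
5. ¬a, w0
6. ¬((c ∧ b) → c), w1
7. c ∧ b, w1
8. ¬c, w1
9. c, w1
10. b, w1
Accessibility: w0Rw0, w0Rw1, w1Rw1
Branch closes: c and ¬c both at w1.
All branches of the negation close; one closing branch shown above.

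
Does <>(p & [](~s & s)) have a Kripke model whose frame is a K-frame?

1. <>(p & [](~s & s)), 0
2. p & [](~s & s), 1   [<>-rule on 1: fresh world 1, 0R1]
3. p, 1   [&-rule on 2]
4. [](~s & s), 1   [&-rule on 2]
Accessibility: 0R1

Satisfiable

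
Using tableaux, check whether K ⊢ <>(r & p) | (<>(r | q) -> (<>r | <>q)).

Valid

Tableau for the negation ~(<>(r & p) | (<>(r | q) -> (<>r | <>q))):
1. ~(<>(r & p) | (<>(r | q) -> (<>r | <>q))), u
2. ~<>(r & p), u
3. ~(<>(r | q) -> (<>r | <>q)), u
4. <>(r | q), u
5. ~(<>r | <>q), u
6. ~<>r, u
7. ~<>q, u
8. r | q, v
9. ~(r & p), v
10. ~r, v
11. ~q, v
12. q, v
Accessibility: uRv
Branch closes: q and ~q both at v.
Every branch of the negation's tableau closes; the branch above is one of them.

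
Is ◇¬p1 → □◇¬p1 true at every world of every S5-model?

Valid in S5

Tableau for the negation ¬(◇¬p1 → □◇¬p1):
1. ¬(◇¬p1 → □◇¬p1), w0
2. ◇¬p1, w0
3. ¬□◇¬p1, w0
4. ¬p1, w1
5. ¬◇¬p1, w2
6. p1, w0
7. p1, w1
Accessibility: w0Rw0, w0Rw1, w0Rw2, w1Rw0, w1Rw1, w1Rw2, w2Rw0, w2Rw1, w2Rw2
Branch closes: p1 and ¬p1 both at w1.
All branches of the negation close; one closing branch shown above.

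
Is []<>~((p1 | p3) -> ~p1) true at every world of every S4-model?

No, not valid

Tableau for the negation ~[]<>~((p1 | p3) -> ~p1):
1. ~[]<>~((p1 | p3) -> ~p1), 0
2. ~<>~((p1 | p3) -> ~p1), 1
3. (p1 | p3) -> ~p1, 1
4. ~p1, 1
Accessibility: 0R0, 0R1, 1R1
The negation has an open branch (countermodel exists).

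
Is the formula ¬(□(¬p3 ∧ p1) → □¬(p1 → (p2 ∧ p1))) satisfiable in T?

1. ¬(□(¬p3 ∧ p1) → □¬(p1 → (p2 ∧ p1))), 0
2. □(¬p3 ∧ p1), 0
3. ¬□¬(p1 → (p2 ∧ p1)), 0
4. ¬p3 ∧ p1, 0
5. ¬p3, 0
6. p1, 0
7. p1 → (p2 ∧ p1), 1
8. ¬p3 ∧ p1, 1
9. ¬p3, 1
10. p1, 1
11. p2 ∧ p1, 1
12. p2, 1
Accessibility: 0R0, 0R1, 1R1

Satisfiable (open branch found)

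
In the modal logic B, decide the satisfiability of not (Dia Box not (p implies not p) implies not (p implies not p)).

1. not (Dia Box not (p implies not p) implies not (p implies not p)), 0
2. Dia Box not (p implies not p), 0
3. p implies not p, 0
4. not p, 0
5. Box not (p implies not p), 1
6. not (p implies not p), 0
7. p, 0
Accessibility: 0R0, 0R1, 1R0, 1R1
Branch closes: p and not p both at 0.
All branches of the tableau close; one closing branch shown above.

Unsatisfiable (every branch closes)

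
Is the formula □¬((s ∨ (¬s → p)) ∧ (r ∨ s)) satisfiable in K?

1. □¬((s ∨ (¬s → p)) ∧ (r ∨ s)), w0

Satisfiable (open branch found)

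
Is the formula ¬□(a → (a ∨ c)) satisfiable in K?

1. ¬□(a → (a ∨ c)), w0
2. ¬(a → (a ∨ c)), w1
3. a, w1
4. ¬(a ∨ c), w1
5. ¬a, w1
6. ¬c, w1
Accessibility: w0Rw1
Branch closes: a and ¬a both at w1.
Every branch closes; the branch above is one of them.

Unsatisfiable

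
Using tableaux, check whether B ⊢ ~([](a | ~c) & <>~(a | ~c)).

Tableau for the negation [](a | ~c) & <>~(a | ~c):
1. [](a | ~c) & <>~(a | ~c), w0
2. [](a | ~c), w0
3. <>~(a | ~c), w0
4. a | ~c, w0
5. ~c, w0
6. ~(a | ~c), w1
7. ~a, w1
8. c, w1
9. a | ~c, w1
10. ~c, w1
Accessibility: w0Rw0, w0Rw1, w1Rw0, w1Rw1
Branch closes: c and ~c both at w1.
Every branch of the negation's tableau closes; the branch above is one of them.

Yes, valid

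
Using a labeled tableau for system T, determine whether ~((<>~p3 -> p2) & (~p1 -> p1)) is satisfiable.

1. ~((<>~p3 -> p2) & (~p1 -> p1)), w0
2. ~(~p1 -> p1), w0
3. ~p1, w0
Accessibility: w0Rw0

Yes, satisfiable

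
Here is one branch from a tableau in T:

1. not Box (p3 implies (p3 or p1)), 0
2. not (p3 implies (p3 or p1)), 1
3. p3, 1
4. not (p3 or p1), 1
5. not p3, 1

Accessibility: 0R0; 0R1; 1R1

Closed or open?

Both p3 and not p3 appear at 1.

Yes, closed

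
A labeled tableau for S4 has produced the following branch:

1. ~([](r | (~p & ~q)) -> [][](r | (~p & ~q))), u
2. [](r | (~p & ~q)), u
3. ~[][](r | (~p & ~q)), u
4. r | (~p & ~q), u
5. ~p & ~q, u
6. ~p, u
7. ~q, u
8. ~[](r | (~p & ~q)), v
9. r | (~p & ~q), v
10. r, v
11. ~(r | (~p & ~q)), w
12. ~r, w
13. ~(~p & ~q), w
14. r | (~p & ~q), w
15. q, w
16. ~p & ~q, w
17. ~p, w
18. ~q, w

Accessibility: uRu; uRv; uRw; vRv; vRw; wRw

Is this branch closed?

Both q and ~q appear at w.

Yes, closed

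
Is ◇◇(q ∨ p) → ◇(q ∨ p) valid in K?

Tableau for the negation ¬(◇◇(q ∨ p) → ◇(q ∨ p)):
1. ¬(◇◇(q ∨ p) → ◇(q ∨ p)), u
2. ◇◇(q ∨ p), u
3. ¬◇(q ∨ p), u
4. ◇(q ∨ p), v
5. ¬(q ∨ p), v
6. ¬q, v
7. ¬p, v
8. q ∨ p, w
9. p, w
Accessibility: uRv, vRw
The negation has an open branch (countermodel exists).

Not valid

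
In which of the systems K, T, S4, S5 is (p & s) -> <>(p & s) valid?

K-tableau for the negation ~((p & s) -> <>(p & s)):
1. ~((p & s) -> <>(p & s)), u
2. p & s, u
3. ~<>(p & s), u
4. p, u
5. s, u
Complete open branch: countermodel on a K-frame, so not valid in K.
T-tableau for the negation ~((p & s) -> <>(p & s)):
1. ~((p & s) -> <>(p & s)), u
2. p & s, u
3. ~<>(p & s), u
4. p, u
5. s, u
6. ~(p & s), u
7. ~s, u
Accessibility: uRu
Branch closes: s and ~s both at u.
Every branch closes (one shown): valid in T, hence also in S4, S5 (every theorem of T is a theorem of S4 and S5).

T, S4, S5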